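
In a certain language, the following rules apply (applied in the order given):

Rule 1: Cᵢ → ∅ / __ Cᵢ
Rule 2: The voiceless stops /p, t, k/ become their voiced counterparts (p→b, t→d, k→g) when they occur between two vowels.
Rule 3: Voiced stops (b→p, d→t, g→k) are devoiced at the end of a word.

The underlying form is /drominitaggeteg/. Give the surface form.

Rule 1 (degemination): /gg/ is a geminate; the first /g/ deletes. /drominitaggeteg/ → drominitageteg.
Rule 2 (intervocalic voicing): /t/ is a voiceless stop between vowels /i/ and /a/, so it voices to [d]. /t/ is a voiceless stop between vowels /e/ and /e/, so it voices to [d]. /drominitageteg/ → drominidagedeg.
Rule 3 (final devoicing): /g/ is a voiced stop in word-final position, so it devoices to [k]. /drominidagedeg/ → drominidagedek.

drominidagedek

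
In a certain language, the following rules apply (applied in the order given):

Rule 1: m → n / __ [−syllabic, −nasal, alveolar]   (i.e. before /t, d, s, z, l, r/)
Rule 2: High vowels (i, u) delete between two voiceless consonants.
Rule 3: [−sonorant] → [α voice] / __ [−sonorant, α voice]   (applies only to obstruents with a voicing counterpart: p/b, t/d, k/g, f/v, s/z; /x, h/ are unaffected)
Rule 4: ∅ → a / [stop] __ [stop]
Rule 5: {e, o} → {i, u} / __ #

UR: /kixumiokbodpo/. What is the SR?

Rule 1 (nasal place assimilation): no segment meets the environment; /kixumiokbodpo/ is unchanged.
Rule 2 (high vowel syncope): /i/ is a high vowel flanked by voiceless consonants /k/ and /x/, so it deletes. /kixumiokbodpo/ → kxumiokbodpo.
Rule 3 (regressive voicing assimilation): /k/ precedes the voiced obstruent /b/, so it voices to [g] by assimilation. /d/ precedes the voiceless obstruent /p/, so it devoices to [t] by assimilation. /kxumiokbodpo/ → kxumiogbotpo.
Rule 4 (stop-cluster a-epenthesis): /g/ and /b/ form a stop–stop cluster, so [a] is inserted between them. /t/ and /p/ form a stop–stop cluster, so [a] is inserted between them. /kxumiogbotpo/ → kxumiogabotapo.
Rule 5 (final vowel raising): /o/ is a mid vowel in word-final position, so it raises to [u]. /kxumiogabotapo/ → kxumiogabotapu.

kxumiogabotapu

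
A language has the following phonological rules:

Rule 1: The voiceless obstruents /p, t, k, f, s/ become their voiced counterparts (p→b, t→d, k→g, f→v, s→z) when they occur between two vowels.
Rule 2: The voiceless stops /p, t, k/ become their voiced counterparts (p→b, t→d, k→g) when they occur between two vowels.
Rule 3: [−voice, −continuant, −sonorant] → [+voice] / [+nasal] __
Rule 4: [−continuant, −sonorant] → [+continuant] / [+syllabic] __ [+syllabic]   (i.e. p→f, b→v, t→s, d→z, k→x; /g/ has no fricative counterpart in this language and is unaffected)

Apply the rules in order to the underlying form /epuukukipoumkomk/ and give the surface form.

evuugugivoumgomg

Rule 1 (intervocalic voicing): /p/ is a voiceless obstruent between vowels /e/ and /u/, so it voices to [b]. /k/ is a voiceless obstruent between vowels /u/ and /u/, so it voices to [g]. /k/ is a voiceless obstruent between vowels /u/ and /i/, so it voices to [g]. /p/ is a voiceless obstruent between vowels /i/ and /o/, so it voices to [b]. /epuukukipoumkomk/ → ebuugugiboumkomk.
Rule 2 (intervocalic voicing): no segment meets the environment; /ebuugugiboumkomk/ is unchanged.
Rule 3 (post-nasal voicing): /k/ is a voiceless stop immediately after the nasal /m/, so it voices to [g]. /k/ is a voiceless stop immediately after the nasal /m/, so it voices to [g]. /ebuugugiboumkomk/ → ebuugugiboumgomg.
Rule 4 (intervocalic spirantization): /b/ is a stop between vowels /e/ and /u/, so it spirantizes to the fricative [v]. /b/ is a stop between vowels /i/ and /o/, so it spirantizes to the fricative [v]. /ebuugugiboumgomg/ → evuugugivoumgomg.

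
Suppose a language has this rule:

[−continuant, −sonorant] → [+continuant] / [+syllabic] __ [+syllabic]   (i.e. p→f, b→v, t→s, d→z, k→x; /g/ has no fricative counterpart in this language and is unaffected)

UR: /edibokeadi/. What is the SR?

/d/ is a stop between vowels /e/ and /i/, so it spirantizes to the fricative [z].
/b/ is a stop between vowels /i/ and /o/, so it spirantizes to the fricative [v].
/k/ is a stop between vowels /o/ and /e/, so it spirantizes to the fricative [x].
/d/ is a stop between vowels /a/ and /i/, so it spirantizes to the fricative [z].
Surface form: [ezivoxeazi].

ezivoxeazi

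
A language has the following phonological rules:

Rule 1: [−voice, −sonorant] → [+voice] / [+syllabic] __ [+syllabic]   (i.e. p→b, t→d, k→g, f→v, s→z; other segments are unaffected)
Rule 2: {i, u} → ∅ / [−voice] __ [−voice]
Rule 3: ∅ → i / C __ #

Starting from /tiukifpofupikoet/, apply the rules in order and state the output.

Rule 1 (intervocalic voicing): /k/ is a voiceless obstruent between vowels /u/ and /i/, so it voices to [g]. /f/ is a voiceless obstruent between vowels /o/ and /u/, so it voices to [v]. /p/ is a voiceless obstruent between vowels /u/ and /i/, so it voices to [b]. /k/ is a voiceless obstruent between vowels /i/ and /o/, so it voices to [g]. /tiukifpofupikoet/ → tiugifpovubigoet.
Rule 2 (high vowel syncope): no segment meets the environment; /tiugifpovubigoet/ is unchanged.
Rule 3 (final i-epenthesis): the form ends in the consonant /t/, so [i] is inserted word-finally. /tiugifpovubigoet/ → tiugifpovubigoeti.

tiugifpovubigoeti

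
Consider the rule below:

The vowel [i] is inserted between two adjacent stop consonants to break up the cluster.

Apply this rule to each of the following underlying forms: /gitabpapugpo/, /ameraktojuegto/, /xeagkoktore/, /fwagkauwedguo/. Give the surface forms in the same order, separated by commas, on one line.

/gitabpapugpo/: /b/ and /p/ form a stop–stop cluster, so [i] is inserted between them. /g/ and /p/ form a stop–stop cluster, so [i] is inserted between them. → [gitabipapugipo].
/ameraktojuegto/: /k/ and /t/ form a stop–stop cluster, so [i] is inserted between them. /g/ and /t/ form a stop–stop cluster, so [i] is inserted between them. → [amerakitojuegito].
/xeagkoktore/: /g/ and /k/ form a stop–stop cluster, so [i] is inserted between them. /k/ and /t/ form a stop–stop cluster, so [i] is inserted between them. → [xeagikokitore].
/fwagkauwedguo/: /g/ and /k/ form a stop–stop cluster, so [i] is inserted between them. /d/ and /g/ form a stop–stop cluster, so [i] is inserted between them. → [fwagikauwediguo].

gitabipapugipo, amerakitojuegito, xeagikokitore, fwagikauwediguo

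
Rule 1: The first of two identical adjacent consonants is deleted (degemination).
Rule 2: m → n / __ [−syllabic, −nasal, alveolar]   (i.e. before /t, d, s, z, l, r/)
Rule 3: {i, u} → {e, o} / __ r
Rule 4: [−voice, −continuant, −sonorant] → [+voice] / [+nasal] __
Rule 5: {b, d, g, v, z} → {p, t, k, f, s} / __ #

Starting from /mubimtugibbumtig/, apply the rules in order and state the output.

Rule 1 (degemination): /bb/ is a geminate; the first /b/ deletes. /mubimtugibbumtig/ → mubimtugibumtig.
Rule 2 (nasal place assimilation): /m/ precedes the alveolar consonant /t/, so it assimilates in place to [n]. /m/ precedes the alveolar consonant /t/, so it assimilates in place to [n]. /mubimtugibumtig/ → mubintugibuntig.
Rule 3 (pre-rhotic lowering): no segment meets the environment; /mubintugibuntig/ is unchanged.
Rule 4 (post-nasal voicing): /t/ is a voiceless stop immediately after the nasal /n/, so it voices to [d]. /t/ is a voiceless stop immediately after the nasal /n/, so it voices to [d]. /mubintugibuntig/ → mubindugibundig.
Rule 5 (final devoicing): /g/ is a voiced obstruent in word-final position, so it devoices to [k]. /mubindugibundig/ → mubindugibundik.

mubindugibundik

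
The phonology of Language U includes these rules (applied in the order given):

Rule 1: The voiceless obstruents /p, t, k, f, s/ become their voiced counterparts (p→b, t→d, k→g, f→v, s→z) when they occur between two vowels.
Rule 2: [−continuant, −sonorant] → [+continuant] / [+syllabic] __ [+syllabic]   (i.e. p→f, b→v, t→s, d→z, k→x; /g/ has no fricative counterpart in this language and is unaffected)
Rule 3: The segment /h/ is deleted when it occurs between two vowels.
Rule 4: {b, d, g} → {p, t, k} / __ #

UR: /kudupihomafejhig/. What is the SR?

Rule 1 (intervocalic voicing): /p/ is a voiceless obstruent between vowels /u/ and /i/, so it voices to [b]. /f/ is a voiceless obstruent between vowels /a/ and /e/, so it voices to [v]. /kudupihomafejhig/ → kudubihomavejhig.
Rule 2 (intervocalic spirantization): /d/ is a stop between vowels /u/ and /u/, so it spirantizes to the fricative [z]. /b/ is a stop between vowels /u/ and /i/, so it spirantizes to the fricative [v]. /kudubihomavejhig/ → kuzuvihomavejhig.
Rule 3 (intervocalic h-deletion): /h/ occurs between vowels /i/ and /o/, so it deletes. /kuzuvihomavejhig/ → kuzuviomavejhig.
Rule 4 (final devoicing): /g/ is a voiced stop in word-final position, so it devoices to [k]. /kuzuviomavejhig/ → kuzuviomavejhik.

kuzuviomavejhik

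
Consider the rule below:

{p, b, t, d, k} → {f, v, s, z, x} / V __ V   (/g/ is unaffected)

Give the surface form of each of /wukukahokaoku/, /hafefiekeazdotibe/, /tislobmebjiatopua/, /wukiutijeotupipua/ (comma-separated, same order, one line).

wuxuxahoxaoxu, hafefiexeazdosive, tislobmebjiasofua, wuxiusijeosufifua

/wukukahokaoku/: /k/ is a stop between vowels /u/ and /u/, so it spirantizes to the fricative [x]. /k/ is a stop between vowels /u/ and /a/, so it spirantizes to the fricative [x]. /k/ is a stop between vowels /o/ and /a/, so it spirantizes to the fricative [x]. /k/ is a stop between vowels /o/ and /u/, so it spirantizes to the fricative [x]. → [wuxuxahoxaoxu].
/hafefiekeazdotibe/: /k/ is a stop between vowels /e/ and /e/, so it spirantizes to the fricative [x]. /t/ is a stop between vowels /o/ and /i/, so it spirantizes to the fricative [s]. /b/ is a stop between vowels /i/ and /e/, so it spirantizes to the fricative [v]. → [hafefiexeazdosive].
/tislobmebjiatopua/: /t/ is a stop between vowels /a/ and /o/, so it spirantizes to the fricative [s]. /p/ is a stop between vowels /o/ and /u/, so it spirantizes to the fricative [f]. → [tislobmebjiasofua].
/wukiutijeotupipua/: /k/ is a stop between vowels /u/ and /i/, so it spirantizes to the fricative [x]. /t/ is a stop between vowels /u/ and /i/, so it spirantizes to the fricative [s]. /t/ is a stop between vowels /o/ and /u/, so it spirantizes to the fricative [s]. /p/ is a stop between vowels /u/ and /i/, so it spirantizes to the fricative [f]. /p/ is a stop between vowels /i/ and /u/, so it spirantizes to the fricative [f]. → [wuxiusijeosufifua].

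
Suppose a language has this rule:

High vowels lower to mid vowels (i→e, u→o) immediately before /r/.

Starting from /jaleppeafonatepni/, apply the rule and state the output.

No segment of /jaleppeafonatepni/ meets the structural description of the rule, so the form surfaces unchanged.

jaleppeafonatepni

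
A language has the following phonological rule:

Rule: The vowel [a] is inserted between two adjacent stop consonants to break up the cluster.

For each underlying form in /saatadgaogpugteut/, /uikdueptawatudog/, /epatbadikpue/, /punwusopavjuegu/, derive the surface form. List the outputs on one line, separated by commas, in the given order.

/saatadgaogpugteut/: /d/ and /g/ form a stop–stop cluster, so [a] is inserted between them. /g/ and /p/ form a stop–stop cluster, so [a] is inserted between them. /g/ and /t/ form a stop–stop cluster, so [a] is inserted between them. → [saatadagaogapugateut].
/uikdueptawatudog/: /k/ and /d/ form a stop–stop cluster, so [a] is inserted between them. /p/ and /t/ form a stop–stop cluster, so [a] is inserted between them. → [uikaduepatawatudog].
/epatbadikpue/: /t/ and /b/ form a stop–stop cluster, so [a] is inserted between them. /k/ and /p/ form a stop–stop cluster, so [a] is inserted between them. → [epatabadikapue].
/punwusopavjuegu/: the rule's environment is not met; surfaces unchanged as [punwusopavjuegu].

saatadagaogapugateut, uikaduepatawatudog, epatabadikapue, punwusopavjuegu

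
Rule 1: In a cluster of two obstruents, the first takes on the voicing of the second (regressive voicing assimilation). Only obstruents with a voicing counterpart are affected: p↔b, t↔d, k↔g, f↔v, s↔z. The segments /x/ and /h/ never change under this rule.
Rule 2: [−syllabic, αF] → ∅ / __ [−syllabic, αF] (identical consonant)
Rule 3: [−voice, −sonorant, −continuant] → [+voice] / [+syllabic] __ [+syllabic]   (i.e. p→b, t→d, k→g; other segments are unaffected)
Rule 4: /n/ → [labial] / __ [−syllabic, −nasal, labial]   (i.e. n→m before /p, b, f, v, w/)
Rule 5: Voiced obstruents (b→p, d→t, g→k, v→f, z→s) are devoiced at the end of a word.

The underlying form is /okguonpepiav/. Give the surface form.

oguompebiaf

Rule 1 (regressive voicing assimilation): /k/ precedes the voiced obstruent /g/, so it voices to [g] by assimilation. /okguonpepiav/ → ogguonpepiav.
Rule 2 (degemination): /gg/ is a geminate; the first /g/ deletes. /ogguonpepiav/ → oguonpepiav.
Rule 3 (intervocalic voicing): /p/ is a voiceless stop between vowels /e/ and /i/, so it voices to [b]. /oguonpepiav/ → oguonpebiav.
Rule 4 (nasal place assimilation): /n/ precedes the labial consonant /p/, so it assimilates in place to [m]. /oguonpebiav/ → oguompebiav.
Rule 5 (final devoicing): /v/ is a voiced obstruent in word-final position, so it devoices to [f]. /oguompebiav/ → oguompebiaf.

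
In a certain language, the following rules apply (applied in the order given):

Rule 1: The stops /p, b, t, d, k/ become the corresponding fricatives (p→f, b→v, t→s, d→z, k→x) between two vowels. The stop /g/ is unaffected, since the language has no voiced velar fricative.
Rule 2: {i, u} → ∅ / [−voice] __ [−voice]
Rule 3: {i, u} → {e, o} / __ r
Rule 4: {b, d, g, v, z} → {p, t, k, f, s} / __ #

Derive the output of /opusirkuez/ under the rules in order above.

ofserkues

Rule 1 (intervocalic spirantization): /p/ is a stop between vowels /o/ and /u/, so it spirantizes to the fricative [f]. /opusirkuez/ → ofusirkuez.
Rule 2 (high vowel syncope): /u/ is a high vowel flanked by voiceless consonants /f/ and /s/, so it deletes. /ofusirkuez/ → ofsirkuez.
Rule 3 (pre-rhotic lowering): /i/ is a high vowel immediately before /r/, so it lowers to [e]. /ofsirkuez/ → ofserkuez.
Rule 4 (final devoicing): /z/ is a voiced obstruent in word-final position, so it devoices to [s]. /ofserkuez/ → ofserkues.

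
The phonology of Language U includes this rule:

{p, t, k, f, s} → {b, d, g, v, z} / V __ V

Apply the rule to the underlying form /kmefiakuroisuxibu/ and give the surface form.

/f/ is a voiceless obstruent between vowels /e/ and /i/, so it voices to [v].
/k/ is a voiceless obstruent between vowels /a/ and /u/, so it voices to [g].
/s/ is a voiceless obstruent between vowels /i/ and /u/, so it voices to [z].
Surface form: [kmeviaguroizuxibu].

kmeviaguroizuxibu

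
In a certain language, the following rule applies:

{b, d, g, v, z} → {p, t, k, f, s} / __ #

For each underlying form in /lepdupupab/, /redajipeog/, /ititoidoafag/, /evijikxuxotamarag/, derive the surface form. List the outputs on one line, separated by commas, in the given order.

lepdupupap, redajipeok, ititoidoafak, evijikxuxotamarak

/lepdupupab/: /b/ is a voiced obstruent in word-final position, so it devoices to [p]. → [lepdupupap].
/redajipeog/: /g/ is a voiced obstruent in word-final position, so it devoices to [k]. → [redajipeok].
/ititoidoafag/: /g/ is a voiced obstruent in word-final position, so it devoices to [k]. → [ititoidoafak].
/evijikxuxotamarag/: /g/ is a voiced obstruent in word-final position, so it devoices to [k]. → [evijikxuxotamarak].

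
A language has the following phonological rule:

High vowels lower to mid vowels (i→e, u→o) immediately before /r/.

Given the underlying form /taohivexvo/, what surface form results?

No segment of /taohivexvo/ meets the structural description of the rule, so the form surfaces unchanged.

taohivexvo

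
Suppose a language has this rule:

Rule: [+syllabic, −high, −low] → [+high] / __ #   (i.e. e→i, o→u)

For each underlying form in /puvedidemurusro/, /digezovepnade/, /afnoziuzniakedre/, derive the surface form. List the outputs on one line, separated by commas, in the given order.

puvedidemurusru, digezovepnadi, afnoziuzniakedri

/puvedidemurusro/: /o/ is a mid vowel in word-final position, so it raises to [u]. → [puvedidemurusru].
/digezovepnade/: /e/ is a mid vowel in word-final position, so it raises to [i]. → [digezovepnadi].
/afnoziuzniakedre/: /e/ is a mid vowel in word-final position, so it raises to [i]. → [afnoziuzniakedri].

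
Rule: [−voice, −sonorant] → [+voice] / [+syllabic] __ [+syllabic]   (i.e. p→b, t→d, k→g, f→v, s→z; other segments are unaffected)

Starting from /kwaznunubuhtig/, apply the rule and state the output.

No segment of /kwaznunubuhtig/ meets the structural description of the rule, so the form surfaces unchanged.

kwaznunubuhtig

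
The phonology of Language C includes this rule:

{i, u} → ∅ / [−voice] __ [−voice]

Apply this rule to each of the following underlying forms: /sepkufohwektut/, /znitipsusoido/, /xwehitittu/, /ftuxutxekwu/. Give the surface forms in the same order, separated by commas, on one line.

sepkfohwektt, znitpssoido, xwehtttu, ftxtxekwu

/sepkufohwektut/: /u/ is a high vowel flanked by voiceless consonants /k/ and /f/, so it deletes. /u/ is a high vowel flanked by voiceless consonants /t/ and /t/, so it deletes. → [sepkfohwektt].
/znitipsusoido/: /i/ is a high vowel flanked by voiceless consonants /t/ and /p/, so it deletes. /u/ is a high vowel flanked by voiceless consonants /s/ and /s/, so it deletes. → [znitpssoido].
/xwehitittu/: /i/ is a high vowel flanked by voiceless consonants /h/ and /t/, so it deletes. /i/ is a high vowel flanked by voiceless consonants /t/ and /t/, so it deletes. → [xwehtttu].
/ftuxutxekwu/: /u/ is a high vowel flanked by voiceless consonants /t/ and /x/, so it deletes. /u/ is a high vowel flanked by voiceless consonants /x/ and /t/, so it deletes. → [ftxtxekwu].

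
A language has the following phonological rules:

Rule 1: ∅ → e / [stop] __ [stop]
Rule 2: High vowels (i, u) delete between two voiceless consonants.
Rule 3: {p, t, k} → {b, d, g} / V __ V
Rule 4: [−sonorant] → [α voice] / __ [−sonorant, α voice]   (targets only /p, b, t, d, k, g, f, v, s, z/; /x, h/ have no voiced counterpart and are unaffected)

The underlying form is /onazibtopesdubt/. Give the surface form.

Rule 1 (stop-cluster e-epenthesis): /b/ and /t/ form a stop–stop cluster, so [e] is inserted between them. /b/ and /t/ form a stop–stop cluster, so [e] is inserted between them. /onazibtopesdubt/ → onazibetopesdubet.
Rule 2 (high vowel syncope): no segment meets the environment; /onazibetopesdubet/ is unchanged.
Rule 3 (intervocalic voicing): /t/ is a voiceless stop between vowels /e/ and /o/, so it voices to [d]. /p/ is a voiceless stop between vowels /o/ and /e/, so it voices to [b]. /onazibetopesdubet/ → onazibedobesdubet.
Rule 4 (regressive voicing assimilation): /s/ precedes the voiced obstruent /d/, so it voices to [z] by assimilation. /onazibedobesdubet/ → onazibedobezdubet.

onazibedobezdubet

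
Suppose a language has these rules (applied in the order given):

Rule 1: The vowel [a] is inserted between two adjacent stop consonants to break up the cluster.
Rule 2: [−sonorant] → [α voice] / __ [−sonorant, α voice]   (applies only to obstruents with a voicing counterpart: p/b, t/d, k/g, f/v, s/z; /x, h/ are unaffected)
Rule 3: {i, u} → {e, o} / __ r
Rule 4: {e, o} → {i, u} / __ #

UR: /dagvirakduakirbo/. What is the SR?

dagverakaduakerbu

Rule 1 (stop-cluster a-epenthesis): /k/ and /d/ form a stop–stop cluster, so [a] is inserted between them. /dagvirakduakirbo/ → dagvirakaduakirbo.
Rule 2 (regressive voicing assimilation): no segment meets the environment; /dagvirakaduakirbo/ is unchanged.
Rule 3 (pre-rhotic lowering): /i/ is a high vowel immediately before /r/, so it lowers to [e]. /i/ is a high vowel immediately before /r/, so it lowers to [e]. /dagvirakaduakirbo/ → dagverakaduakerbo.
Rule 4 (final vowel raising): /o/ is a mid vowel in word-final position, so it raises to [u]. /dagverakaduakerbo/ → dagverakaduakerbu.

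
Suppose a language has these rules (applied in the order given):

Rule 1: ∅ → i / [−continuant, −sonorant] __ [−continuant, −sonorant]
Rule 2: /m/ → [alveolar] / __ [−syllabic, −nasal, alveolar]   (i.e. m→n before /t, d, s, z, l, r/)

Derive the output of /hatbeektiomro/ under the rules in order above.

Rule 1 (stop-cluster i-epenthesis): /t/ and /b/ form a stop–stop cluster, so [i] is inserted between them. /k/ and /t/ form a stop–stop cluster, so [i] is inserted between them. /hatbeektiomro/ → hatibeekitiomro.
Rule 2 (nasal place assimilation): /m/ precedes the alveolar consonant /r/, so it assimilates in place to [n]. /hatibeekitiomro/ → hatibeekitionro.

hatibeekitionro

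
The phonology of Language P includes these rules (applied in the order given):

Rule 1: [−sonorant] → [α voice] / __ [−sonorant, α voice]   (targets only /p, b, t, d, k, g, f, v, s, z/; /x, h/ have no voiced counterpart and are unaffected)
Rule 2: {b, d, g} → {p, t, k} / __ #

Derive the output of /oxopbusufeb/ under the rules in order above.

Rule 1 (regressive voicing assimilation): /p/ precedes the voiced obstruent /b/, so it voices to [b] by assimilation. /oxopbusufeb/ → oxobbusufeb.
Rule 2 (final devoicing): /b/ is a voiced stop in word-final position, so it devoices to [p]. /oxobbusufeb/ → oxobbusufep.

oxobbusufep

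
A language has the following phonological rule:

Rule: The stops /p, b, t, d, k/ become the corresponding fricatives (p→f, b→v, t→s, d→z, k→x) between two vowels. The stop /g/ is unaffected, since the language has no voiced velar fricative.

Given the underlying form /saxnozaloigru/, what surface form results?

No segment of /saxnozaloigru/ meets the structural description of the rule, so the form surfaces unchanged.

saxnozaloigru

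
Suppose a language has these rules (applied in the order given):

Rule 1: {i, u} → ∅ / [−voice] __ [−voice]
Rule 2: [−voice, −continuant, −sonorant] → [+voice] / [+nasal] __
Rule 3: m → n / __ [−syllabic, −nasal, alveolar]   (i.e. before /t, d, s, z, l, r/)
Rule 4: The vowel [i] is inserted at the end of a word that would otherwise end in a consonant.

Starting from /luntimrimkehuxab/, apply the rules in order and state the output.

Rule 1 (high vowel syncope): /u/ is a high vowel flanked by voiceless consonants /h/ and /x/, so it deletes. /luntimrimkehuxab/ → luntimrimkehxab.
Rule 2 (post-nasal voicing): /t/ is a voiceless stop immediately after the nasal /n/, so it voices to [d]. /k/ is a voiceless stop immediately after the nasal /m/, so it voices to [g]. /luntimrimkehxab/ → lundimrimgehxab.
Rule 3 (nasal place assimilation): /m/ precedes the alveolar consonant /r/, so it assimilates in place to [n]. /lundimrimgehxab/ → lundinrimgehxab.
Rule 4 (final i-epenthesis): the form ends in the consonant /b/, so [i] is inserted word-finally. /lundinrimgehxab/ → lundinrimgehxabi.

lundinrimgehxabi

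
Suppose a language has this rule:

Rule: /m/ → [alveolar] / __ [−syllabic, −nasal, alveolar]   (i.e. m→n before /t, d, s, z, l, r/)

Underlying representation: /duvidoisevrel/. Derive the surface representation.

duvidoisevrel

No segment of /duvidoisevrel/ meets the structural description of the rule, so the form surfaces unchanged.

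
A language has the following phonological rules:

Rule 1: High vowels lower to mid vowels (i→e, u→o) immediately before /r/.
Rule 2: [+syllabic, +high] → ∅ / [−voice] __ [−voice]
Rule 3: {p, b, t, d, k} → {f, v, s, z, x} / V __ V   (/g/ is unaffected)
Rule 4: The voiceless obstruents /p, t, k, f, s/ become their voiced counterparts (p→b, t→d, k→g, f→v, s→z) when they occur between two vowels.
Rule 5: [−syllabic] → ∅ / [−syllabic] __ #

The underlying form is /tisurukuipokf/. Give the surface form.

tsoruxuivok

Rule 1 (pre-rhotic lowering): /u/ is a high vowel immediately before /r/, so it lowers to [o]. /tisurukuipokf/ → tisorukuipokf.
Rule 2 (high vowel syncope): /i/ is a high vowel flanked by voiceless consonants /t/ and /s/, so it deletes. /tisorukuipokf/ → tsorukuipokf.
Rule 3 (intervocalic spirantization): /k/ is a stop between vowels /u/ and /u/, so it spirantizes to the fricative [x]. /p/ is a stop between vowels /i/ and /o/, so it spirantizes to the fricative [f]. /tsorukuipokf/ → tsoruxuifokf.
Rule 4 (intervocalic voicing): /f/ is a voiceless obstruent between vowels /i/ and /o/, so it voices to [v]. /tsoruxuifokf/ → tsoruxuivokf.
Rule 5 (final cluster simplification): /f/ is the second consonant of a word-final cluster /kf/, so it deletes. /tsoruxuivokf/ → tsoruxuivok.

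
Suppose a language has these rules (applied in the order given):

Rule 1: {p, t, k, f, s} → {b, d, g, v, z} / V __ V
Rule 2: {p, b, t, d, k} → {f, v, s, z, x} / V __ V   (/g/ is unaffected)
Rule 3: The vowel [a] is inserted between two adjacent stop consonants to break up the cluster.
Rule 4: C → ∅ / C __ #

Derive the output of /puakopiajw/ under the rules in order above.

Rule 1 (intervocalic voicing): /k/ is a voiceless obstruent between vowels /a/ and /o/, so it voices to [g]. /p/ is a voiceless obstruent between vowels /o/ and /i/, so it voices to [b]. /puakopiajw/ → puagobiajw.
Rule 2 (intervocalic spirantization): /b/ is a stop between vowels /o/ and /i/, so it spirantizes to the fricative [v]. /puagobiajw/ → puagoviajw.
Rule 3 (stop-cluster a-epenthesis): no segment meets the environment; /puagoviajw/ is unchanged.
Rule 4 (final cluster simplification): /w/ is the second consonant of a word-final cluster /jw/, so it deletes. /puagoviajw/ → puagoviaj.

puagoviaj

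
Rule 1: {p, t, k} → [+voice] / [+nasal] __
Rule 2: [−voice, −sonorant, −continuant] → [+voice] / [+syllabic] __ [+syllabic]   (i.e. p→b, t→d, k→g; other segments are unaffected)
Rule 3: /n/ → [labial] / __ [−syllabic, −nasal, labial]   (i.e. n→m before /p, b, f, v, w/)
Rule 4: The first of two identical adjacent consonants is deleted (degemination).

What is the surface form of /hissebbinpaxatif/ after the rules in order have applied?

hisebimbaxadif

Rule 1 (post-nasal voicing): /p/ is a voiceless stop immediately after the nasal /n/, so it voices to [b]. /hissebbinpaxatif/ → hissebbinbaxatif.
Rule 2 (intervocalic voicing): /t/ is a voiceless stop between vowels /a/ and /i/, so it voices to [d]. /hissebbinbaxatif/ → hissebbinbaxadif.
Rule 3 (nasal place assimilation): /n/ precedes the labial consonant /b/, so it assimilates in place to [m]. /hissebbinbaxadif/ → hissebbimbaxadif.
Rule 4 (degemination): /ss/ is a geminate; the first /s/ deletes. /bb/ is a geminate; the first /b/ deletes. /hissebbimbaxadif/ → hisebimbaxadif.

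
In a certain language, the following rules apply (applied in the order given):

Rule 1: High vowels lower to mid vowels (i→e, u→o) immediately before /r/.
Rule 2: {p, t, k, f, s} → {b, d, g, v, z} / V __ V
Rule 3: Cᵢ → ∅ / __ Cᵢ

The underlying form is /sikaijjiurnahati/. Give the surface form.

sigaijiornahadi

Rule 1 (pre-rhotic lowering): /u/ is a high vowel immediately before /r/, so it lowers to [o]. /sikaijjiurnahati/ → sikaijjiornahati.
Rule 2 (intervocalic voicing): /k/ is a voiceless obstruent between vowels /i/ and /a/, so it voices to [g]. /t/ is a voiceless obstruent between vowels /a/ and /i/, so it voices to [d]. /sikaijjiornahati/ → sigaijjiornahadi.
Rule 3 (degemination): /jj/ is a geminate; the first /j/ deletes. /sigaijjiornahadi/ → sigaijiornahadi.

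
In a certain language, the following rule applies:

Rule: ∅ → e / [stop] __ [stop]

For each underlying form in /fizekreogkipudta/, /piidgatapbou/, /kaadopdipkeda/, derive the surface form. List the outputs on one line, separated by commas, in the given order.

fizekreogekipudeta, piidegatapebou, kaadopedipekeda

/fizekreogkipudta/: /g/ and /k/ form a stop–stop cluster, so [e] is inserted between them. /d/ and /t/ form a stop–stop cluster, so [e] is inserted between them. → [fizekreogekipudeta].
/piidgatapbou/: /d/ and /g/ form a stop–stop cluster, so [e] is inserted between them. /p/ and /b/ form a stop–stop cluster, so [e] is inserted between them. → [piidegatapebou].
/kaadopdipkeda/: /p/ and /d/ form a stop–stop cluster, so [e] is inserted between them. /p/ and /k/ form a stop–stop cluster, so [e] is inserted between them. → [kaadopedipekeda].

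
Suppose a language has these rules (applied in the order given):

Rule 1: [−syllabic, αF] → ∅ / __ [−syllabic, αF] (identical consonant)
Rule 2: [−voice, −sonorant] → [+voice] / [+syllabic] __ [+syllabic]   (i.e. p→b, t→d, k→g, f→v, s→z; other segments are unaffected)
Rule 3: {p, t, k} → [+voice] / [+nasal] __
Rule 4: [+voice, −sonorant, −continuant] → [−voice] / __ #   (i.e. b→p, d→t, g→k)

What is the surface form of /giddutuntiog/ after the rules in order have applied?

Rule 1 (degemination): /dd/ is a geminate; the first /d/ deletes. /giddutuntiog/ → gidutuntiog.
Rule 2 (intervocalic voicing): /t/ is a voiceless obstruent between vowels /u/ and /u/, so it voices to [d]. /gidutuntiog/ → giduduntiog.
Rule 3 (post-nasal voicing): /t/ is a voiceless stop immediately after the nasal /n/, so it voices to [d]. /giduduntiog/ → gidudundiog.
Rule 4 (final devoicing): /g/ is a voiced stop in word-final position, so it devoices to [k]. /gidudundiog/ → gidudundiok.

gidudundiok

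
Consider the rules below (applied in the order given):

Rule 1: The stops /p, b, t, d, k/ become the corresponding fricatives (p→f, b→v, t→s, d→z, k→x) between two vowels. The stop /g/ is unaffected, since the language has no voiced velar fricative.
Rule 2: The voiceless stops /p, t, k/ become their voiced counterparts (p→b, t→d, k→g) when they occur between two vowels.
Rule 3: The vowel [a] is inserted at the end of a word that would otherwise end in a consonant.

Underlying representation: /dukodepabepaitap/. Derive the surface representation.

duxozefavefaisapa

Rule 1 (intervocalic spirantization): /k/ is a stop between vowels /u/ and /o/, so it spirantizes to the fricative [x]. /d/ is a stop between vowels /o/ and /e/, so it spirantizes to the fricative [z]. /p/ is a stop between vowels /e/ and /a/, so it spirantizes to the fricative [f]. /b/ is a stop between vowels /a/ and /e/, so it spirantizes to the fricative [v]. /p/ is a stop between vowels /e/ and /a/, so it spirantizes to the fricative [f]. /t/ is a stop between vowels /i/ and /a/, so it spirantizes to the fricative [s]. /dukodepabepaitap/ → duxozefavefaisap.
Rule 2 (intervocalic voicing): no segment meets the environment; /duxozefavefaisap/ is unchanged.
Rule 3 (final a-epenthesis): the form ends in the consonant /p/, so [a] is inserted word-finally. /duxozefavefaisap/ → duxozefavefaisapa.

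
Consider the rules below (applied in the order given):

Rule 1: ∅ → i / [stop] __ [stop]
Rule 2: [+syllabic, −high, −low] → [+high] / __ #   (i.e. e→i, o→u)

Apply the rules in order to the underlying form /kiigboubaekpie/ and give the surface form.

Rule 1 (stop-cluster i-epenthesis): /g/ and /b/ form a stop–stop cluster, so [i] is inserted between them. /k/ and /p/ form a stop–stop cluster, so [i] is inserted between them. /kiigboubaekpie/ → kiigiboubaekipie.
Rule 2 (final vowel raising): /e/ is a mid vowel in word-final position, so it raises to [i]. /kiigiboubaekipie/ → kiigiboubaekipii.

kiigiboubaekipii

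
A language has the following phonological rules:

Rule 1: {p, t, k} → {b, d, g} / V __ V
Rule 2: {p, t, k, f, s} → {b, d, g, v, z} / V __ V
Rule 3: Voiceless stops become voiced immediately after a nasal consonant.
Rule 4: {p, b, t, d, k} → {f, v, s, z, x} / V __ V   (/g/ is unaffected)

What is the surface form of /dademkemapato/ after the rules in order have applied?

dazemgemavazo

Rule 1 (intervocalic voicing): /p/ is a voiceless stop between vowels /a/ and /a/, so it voices to [b]. /t/ is a voiceless stop between vowels /a/ and /o/, so it voices to [d]. /dademkemapato/ → dademkemabado.
Rule 2 (intervocalic voicing): no segment meets the environment; /dademkemabado/ is unchanged.
Rule 3 (post-nasal voicing): /k/ is a voiceless stop immediately after the nasal /m/, so it voices to [g]. /dademkemabado/ → dademgemabado.
Rule 4 (intervocalic spirantization): /d/ is a stop between vowels /a/ and /e/, so it spirantizes to the fricative [z]. /b/ is a stop between vowels /a/ and /a/, so it spirantizes to the fricative [v]. /d/ is a stop between vowels /a/ and /o/, so it spirantizes to the fricative [z]. /dademgemabado/ → dazemgemavazo.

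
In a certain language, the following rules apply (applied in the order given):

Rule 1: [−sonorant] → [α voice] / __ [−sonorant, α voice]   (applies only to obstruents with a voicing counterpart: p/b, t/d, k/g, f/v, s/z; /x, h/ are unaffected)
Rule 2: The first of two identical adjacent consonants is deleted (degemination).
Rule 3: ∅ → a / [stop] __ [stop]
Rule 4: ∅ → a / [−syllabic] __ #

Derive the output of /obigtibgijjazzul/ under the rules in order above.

Rule 1 (regressive voicing assimilation): /g/ precedes the voiceless obstruent /t/, so it devoices to [k] by assimilation. /obigtibgijjazzul/ → obiktibgijjazzul.
Rule 2 (degemination): /jj/ is a geminate; the first /j/ deletes. /zz/ is a geminate; the first /z/ deletes. /obiktibgijjazzul/ → obiktibgijazul.
Rule 3 (stop-cluster a-epenthesis): /k/ and /t/ form a stop–stop cluster, so [a] is inserted between them. /b/ and /g/ form a stop–stop cluster, so [a] is inserted between them. /obiktibgijazul/ → obikatibagijazul.
Rule 4 (final a-epenthesis): the form ends in the consonant /l/, so [a] is inserted word-finally. /obikatibagijazul/ → obikatibagijazula.

obikatibagijazula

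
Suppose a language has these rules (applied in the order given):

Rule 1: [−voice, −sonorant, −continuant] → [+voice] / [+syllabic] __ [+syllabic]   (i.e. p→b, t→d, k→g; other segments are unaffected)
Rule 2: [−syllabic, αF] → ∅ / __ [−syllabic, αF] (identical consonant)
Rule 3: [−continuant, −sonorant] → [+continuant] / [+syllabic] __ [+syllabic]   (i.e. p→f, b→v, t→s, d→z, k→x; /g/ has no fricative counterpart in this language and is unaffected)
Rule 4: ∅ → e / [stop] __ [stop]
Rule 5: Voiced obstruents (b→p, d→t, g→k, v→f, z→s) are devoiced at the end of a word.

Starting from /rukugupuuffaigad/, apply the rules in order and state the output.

Rule 1 (intervocalic voicing): /k/ is a voiceless stop between vowels /u/ and /u/, so it voices to [g]. /p/ is a voiceless stop between vowels /u/ and /u/, so it voices to [b]. /rukugupuuffaigad/ → rugugubuuffaigad.
Rule 2 (degemination): /ff/ is a geminate; the first /f/ deletes. /rugugubuuffaigad/ → rugugubuufaigad.
Rule 3 (intervocalic spirantization): /b/ is a stop between vowels /u/ and /u/, so it spirantizes to the fricative [v]. /rugugubuufaigad/ → ruguguvuufaigad.
Rule 4 (stop-cluster e-epenthesis): no segment meets the environment; /ruguguvuufaigad/ is unchanged.
Rule 5 (final devoicing): /d/ is a voiced obstruent in word-final position, so it devoices to [t]. /ruguguvuufaigad/ → ruguguvuufaigat.

ruguguvuufaigat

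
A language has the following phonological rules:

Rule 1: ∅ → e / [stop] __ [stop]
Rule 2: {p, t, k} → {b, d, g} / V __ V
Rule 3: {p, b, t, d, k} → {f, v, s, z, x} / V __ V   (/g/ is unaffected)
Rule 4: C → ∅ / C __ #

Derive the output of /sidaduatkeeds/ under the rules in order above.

sizazuazegeed

Rule 1 (stop-cluster e-epenthesis): /t/ and /k/ form a stop–stop cluster, so [e] is inserted between them. /sidaduatkeeds/ → sidaduatekeeds.
Rule 2 (intervocalic voicing): /t/ is a voiceless stop between vowels /a/ and /e/, so it voices to [d]. /k/ is a voiceless stop between vowels /e/ and /e/, so it voices to [g]. /sidaduatekeeds/ → sidaduadegeeds.
Rule 3 (intervocalic spirantization): /d/ is a stop between vowels /i/ and /a/, so it spirantizes to the fricative [z]. /d/ is a stop between vowels /a/ and /u/, so it spirantizes to the fricative [z]. /d/ is a stop between vowels /a/ and /e/, so it spirantizes to the fricative [z]. /sidaduadegeeds/ → sizazuazegeeds.
Rule 4 (final cluster simplification): /s/ is the second consonant of a word-final cluster /ds/, so it deletes. /sizazuazegeeds/ → sizazuazegeed.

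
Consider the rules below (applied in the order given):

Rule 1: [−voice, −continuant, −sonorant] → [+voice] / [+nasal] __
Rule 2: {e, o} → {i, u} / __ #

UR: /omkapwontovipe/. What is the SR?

omgapwondovipi

Rule 1 (post-nasal voicing): /k/ is a voiceless stop immediately after the nasal /m/, so it voices to [g]. /t/ is a voiceless stop immediately after the nasal /n/, so it voices to [d]. /omkapwontovipe/ → omgapwondovipe.
Rule 2 (final vowel raising): /e/ is a mid vowel in word-final position, so it raises to [i]. /omgapwondovipe/ → omgapwondovipi.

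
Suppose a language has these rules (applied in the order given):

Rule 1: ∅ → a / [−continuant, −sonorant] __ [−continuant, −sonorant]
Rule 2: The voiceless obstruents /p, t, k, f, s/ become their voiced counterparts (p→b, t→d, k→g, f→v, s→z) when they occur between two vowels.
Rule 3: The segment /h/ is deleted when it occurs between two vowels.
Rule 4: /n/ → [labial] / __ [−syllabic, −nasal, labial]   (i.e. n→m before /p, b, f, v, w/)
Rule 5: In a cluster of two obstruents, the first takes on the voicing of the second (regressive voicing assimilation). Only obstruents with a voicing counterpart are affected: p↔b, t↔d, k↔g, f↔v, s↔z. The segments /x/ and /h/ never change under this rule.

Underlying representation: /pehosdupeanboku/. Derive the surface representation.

peozdubeambogu

Rule 1 (stop-cluster a-epenthesis): no segment meets the environment; /pehosdupeanboku/ is unchanged.
Rule 2 (intervocalic voicing): /p/ is a voiceless obstruent between vowels /u/ and /e/, so it voices to [b]. /k/ is a voiceless obstruent between vowels /o/ and /u/, so it voices to [g]. /pehosdupeanboku/ → pehosdubeanbogu.
Rule 3 (intervocalic h-deletion): /h/ occurs between vowels /e/ and /o/, so it deletes. /pehosdubeanbogu/ → peosdubeanbogu.
Rule 4 (nasal place assimilation): /n/ precedes the labial consonant /b/, so it assimilates in place to [m]. /peosdubeanbogu/ → peosdubeambogu.
Rule 5 (regressive voicing assimilation): /s/ precedes the voiced obstruent /d/, so it voices to [z] by assimilation. /peosdubeambogu/ → peozdubeambogu.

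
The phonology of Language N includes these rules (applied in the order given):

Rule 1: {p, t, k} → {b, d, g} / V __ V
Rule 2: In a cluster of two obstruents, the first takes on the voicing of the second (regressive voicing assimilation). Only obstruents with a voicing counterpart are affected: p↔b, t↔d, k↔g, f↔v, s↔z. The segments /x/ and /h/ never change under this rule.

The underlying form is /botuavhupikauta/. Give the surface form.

Rule 1 (intervocalic voicing): /t/ is a voiceless stop between vowels /o/ and /u/, so it voices to [d]. /p/ is a voiceless stop between vowels /u/ and /i/, so it voices to [b]. /k/ is a voiceless stop between vowels /i/ and /a/, so it voices to [g]. /t/ is a voiceless stop between vowels /u/ and /a/, so it voices to [d]. /botuavhupikauta/ → boduavhubigauda.
Rule 2 (regressive voicing assimilation): /v/ precedes the voiceless obstruent /h/, so it devoices to [f] by assimilation. /boduavhubigauda/ → boduafhubigauda.

boduafhubigauda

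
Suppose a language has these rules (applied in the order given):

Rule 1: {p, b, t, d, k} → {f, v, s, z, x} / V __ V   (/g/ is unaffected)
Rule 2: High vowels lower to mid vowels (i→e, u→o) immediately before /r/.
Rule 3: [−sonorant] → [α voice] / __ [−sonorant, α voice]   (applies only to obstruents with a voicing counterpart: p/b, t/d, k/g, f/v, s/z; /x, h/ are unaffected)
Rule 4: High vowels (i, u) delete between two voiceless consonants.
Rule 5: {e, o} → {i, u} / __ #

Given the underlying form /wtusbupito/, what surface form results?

wtuzbufsu

Rule 1 (intervocalic spirantization): /p/ is a stop between vowels /u/ and /i/, so it spirantizes to the fricative [f]. /t/ is a stop between vowels /i/ and /o/, so it spirantizes to the fricative [s]. /wtusbupito/ → wtusbufiso.
Rule 2 (pre-rhotic lowering): no segment meets the environment; /wtusbufiso/ is unchanged.
Rule 3 (regressive voicing assimilation): /s/ precedes the voiced obstruent /b/, so it voices to [z] by assimilation. /wtusbufiso/ → wtuzbufiso.
Rule 4 (high vowel syncope): /i/ is a high vowel flanked by voiceless consonants /f/ and /s/, so it deletes. /wtuzbufiso/ → wtuzbufso.
Rule 5 (final vowel raising): /o/ is a mid vowel in word-final position, so it raises to [u]. /wtuzbufso/ → wtuzbufsu.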